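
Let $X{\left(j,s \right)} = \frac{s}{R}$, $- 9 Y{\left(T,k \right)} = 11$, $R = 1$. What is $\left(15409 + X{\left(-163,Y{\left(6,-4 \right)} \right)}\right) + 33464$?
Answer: $\frac{439846}{9} \approx 48872.0$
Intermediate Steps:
$Y{\left(T,k \right)} = - \frac{11}{9}$ ($Y{\left(T,k \right)} = \left(- \frac{1}{9}\right) 11 = - \frac{11}{9}$)
$X{\left(j,s \right)} = s$ ($X{\left(j,s \right)} = \frac{s}{1} = s 1 = s$)
$\left(15409 + X{\left(-163,Y{\left(6,-4 \right)} \right)}\right) + 33464 = \left(15409 - \frac{11}{9}\right) + 33464 = \frac{138670}{9} + 33464 = \frac{439846}{9}$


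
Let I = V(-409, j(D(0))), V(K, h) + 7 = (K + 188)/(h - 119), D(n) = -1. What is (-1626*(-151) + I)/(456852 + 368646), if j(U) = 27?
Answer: 7529323/25315272 ≈ 0.29742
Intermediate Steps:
V(K, h) = -7 + (188 + K)/(-119 + h) (V(K, h) = -7 + (K + 188)/(h - 119) = -7 + (188 + K)/(-119 + h))
I = -423/92 (I = (1021 - 409 - 7*27)/(-119 + 27) = (1021 - 409 - 189)/(-92) = -1/92*423 = -423/92 ≈ -4.5978)
(-1626*(-151) + I)/(456852 + 368646) = (-1626*(-151) - 423/92)/(456852 + 368646) = (245526 - 423/92)/825498 = (22587969/92)*(1/825498) = 7529323/25315272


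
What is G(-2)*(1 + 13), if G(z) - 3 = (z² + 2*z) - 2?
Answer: 14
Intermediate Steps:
G(z) = 1 + z² + 2*z (G(z) = 3 + ((z² + 2*z) - 2) = 3 + (-2 + z² + 2*z) = 1 + z² + 2*z)
G(-2)*(1 + 13) = (1 + (-2)² + 2*(-2))*(1 + 13) = (1 + 4 - 4)*14 = 1*14 = 14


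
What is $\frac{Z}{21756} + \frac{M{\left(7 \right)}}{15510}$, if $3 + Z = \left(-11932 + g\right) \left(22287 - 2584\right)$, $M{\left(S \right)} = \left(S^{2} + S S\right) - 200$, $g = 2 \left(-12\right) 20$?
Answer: $- \frac{632171526667}{56239260} \approx -11241.0$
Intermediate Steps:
$g = -480$ ($g = \left(-24\right) 20 = -480$)
$M{\left(S \right)} = -200 + 2 S^{2}$ ($M{\left(S \right)} = \left(S^{2} + S^{2}\right) - 200 = 2 S^{2} - 200 = -200 + 2 S^{2}$)
$Z = -244553639$ ($Z = -3 + \left(-11932 - 480\right) \left(22287 - 2584\right) = -3 - 244553636 = -244553639$)
$\frac{Z}{21756} + \frac{M{\left(7 \right)}}{15510} = - \frac{244553639}{21756} + \frac{-200 + 2 \cdot 7^{2}}{15510} = \left(-244553639\right) \frac{1}{21756} + \left(-200 + 2 \cdot 49\right) \frac{1}{15510} = - \frac{244553639}{21756} + \left(-200 + 98\right) \frac{1}{15510} = - \frac{244553639}{21756} - \frac{17}{2585} = - \frac{632171526667}{56239260}$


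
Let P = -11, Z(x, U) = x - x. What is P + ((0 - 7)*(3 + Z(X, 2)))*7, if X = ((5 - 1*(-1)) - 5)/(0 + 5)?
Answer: -158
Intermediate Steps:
X = ⅕ (X = ((5 + 1) - 5)/5 = (6 - 5)*(⅕) = 1*(⅕) = ⅕ ≈ 0.20000)
Z(x, U) = 0
P + ((0 - 7)*(3 + Z(X, 2)))*7 = -11 + ((0 - 7)*(3 + 0))*7 = -11 - 7*3*7 = -11 - 21*7 = -11 - 147 = -158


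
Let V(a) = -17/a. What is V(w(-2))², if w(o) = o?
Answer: 289/4 ≈ 72.250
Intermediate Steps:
V(w(-2))² = (-17/(-2))² = (-17*(-½))² = (17/2)² = 289/4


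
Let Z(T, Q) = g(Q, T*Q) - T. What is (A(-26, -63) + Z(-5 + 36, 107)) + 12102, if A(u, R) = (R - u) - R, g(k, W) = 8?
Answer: 12105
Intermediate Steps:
A(u, R) = -u
Z(T, Q) = 8 - T
(A(-26, -63) + Z(-5 + 36, 107)) + 12102 = (-1*(-26) + (8 - (-5 + 36))) + 12102 = (26 + (8 - 1*31)) + 12102 = (26 + (8 - 31)) + 12102 = (26 - 23) + 12102 = 3 + 12102 = 12105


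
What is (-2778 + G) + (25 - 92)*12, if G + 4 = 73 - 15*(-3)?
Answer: -3468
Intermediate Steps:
G = 114 (G = -4 + (73 - 15*(-3)) = -4 + (73 + 45) = -4 + 118 = 114)
(-2778 + G) + (25 - 92)*12 = (-2778 + 114) + (25 - 92)*12 = -2664 - 67*12 = -2664 - 804 = -3468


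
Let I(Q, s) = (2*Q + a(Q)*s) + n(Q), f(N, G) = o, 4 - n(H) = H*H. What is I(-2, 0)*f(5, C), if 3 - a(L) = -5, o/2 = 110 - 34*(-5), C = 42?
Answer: -2240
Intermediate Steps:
n(H) = 4 - H² (n(H) = 4 - H*H = 4 - H²)
o = 560 (o = 2*(110 - 34*(-5)) = 2*(110 + 170) = 2*280 = 560)
a(L) = 8 (a(L) = 3 - 1*(-5) = 3 + 5 = 8)
f(N, G) = 560
I(Q, s) = 4 - Q² + 2*Q + 8*s (I(Q, s) = (2*Q + 8*s) + (4 - Q²) = 4 - Q² + 2*Q + 8*s)
I(-2, 0)*f(5, C) = (4 - 1*(-2)² + 2*(-2) + 8*0)*560 = (4 - 1*4 - 4 + 0)*560 = (4 - 4 - 4 + 0)*560 = -4*560 = -2240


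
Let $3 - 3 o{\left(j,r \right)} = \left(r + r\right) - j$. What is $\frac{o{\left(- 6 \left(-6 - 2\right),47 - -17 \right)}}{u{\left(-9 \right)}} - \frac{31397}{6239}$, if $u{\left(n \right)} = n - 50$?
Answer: $- \frac{5076866}{1104303} \approx -4.5974$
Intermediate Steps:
$u{\left(n \right)} = -50 + n$ ($u{\left(n \right)} = n - 50 = -50 + n$)
$o{\left(j,r \right)} = 1 - \frac{2 r}{3} + \frac{j}{3}$ ($o{\left(j,r \right)} = 1 - \frac{\left(r + r\right) - j}{3} = 1 - \frac{2 r - j}{3} = 1 - \frac{- j + 2 r}{3} = 1 + \left(- \frac{2 r}{3} + \frac{j}{3}\right) = 1 - \frac{2 r}{3} + \frac{j}{3}$)
$\frac{o{\left(- 6 \left(-6 - 2\right),47 - -17 \right)}}{u{\left(-9 \right)}} - \frac{31397}{6239} = \frac{1 - \frac{2 \left(47 - -17\right)}{3} + \frac{\left(-6\right) \left(-6 - 2\right)}{3}}{-50 - 9} - \frac{31397}{6239} = \frac{1 - \frac{2 \left(47 + 17\right)}{3} + \frac{\left(-6\right) \left(-8\right)}{3}}{-59} - \frac{31397}{6239} = \left(1 - \frac{128}{3} + \frac{1}{3} \cdot 48\right) \left(- \frac{1}{59}\right) - \frac{31397}{6239} = \left(1 - \frac{128}{3} + 16\right) \left(- \frac{1}{59}\right) - \frac{31397}{6239} = \left(- \frac{77}{3}\right) \left(- \frac{1}{59}\right) - \frac{31397}{6239} = \frac{77}{177} - \frac{31397}{6239} = - \frac{5076866}{1104303}$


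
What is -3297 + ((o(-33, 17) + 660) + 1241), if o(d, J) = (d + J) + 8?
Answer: -1404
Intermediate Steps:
o(d, J) = 8 + J + d (o(d, J) = (J + d) + 8 = 8 + J + d)
-3297 + ((o(-33, 17) + 660) + 1241) = -3297 + (((8 + 17 - 33) + 660) + 1241) = -3297 + ((-8 + 660) + 1241) = -3297 + (652 + 1241) = -3297 + 1893 = -1404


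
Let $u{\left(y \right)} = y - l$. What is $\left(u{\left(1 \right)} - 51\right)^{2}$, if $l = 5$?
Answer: $3025$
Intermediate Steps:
$u{\left(y \right)} = -5 + y$ ($u{\left(y \right)} = y - 5 = -5 + y$)
$\left(u{\left(1 \right)} - 51\right)^{2} = \left(\left(-5 + 1\right) - 51\right)^{2} = \left(-4 - 51\right)^{2} = \left(-55\right)^{2} = 3025$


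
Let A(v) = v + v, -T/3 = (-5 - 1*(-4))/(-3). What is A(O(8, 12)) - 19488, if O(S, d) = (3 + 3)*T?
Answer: -19500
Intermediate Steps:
T = -1 (T = -3*(-5 - 1*(-4))/(-3) = -3*(-5 + 4)*(-1)/3 = -(-3)*(-1)/3 = -3*⅓ = -1)
O(S, d) = -6 (O(S, d) = (3 + 3)*(-1) = 6*(-1) = -6)
A(v) = 2*v
A(O(8, 12)) - 19488 = 2*(-6) - 19488 = -12 - 19488 = -19500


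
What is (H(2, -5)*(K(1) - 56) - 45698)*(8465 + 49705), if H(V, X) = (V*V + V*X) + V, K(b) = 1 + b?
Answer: -2645687940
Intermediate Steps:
H(V, X) = V + V² + V*X (H(V, X) = (V² + V*X) + V = V + V² + V*X)
(H(2, -5)*(K(1) - 56) - 45698)*(8465 + 49705) = ((2*(1 + 2 - 5))*((1 + 1) - 56) - 45698)*(8465 + 49705) = ((2*(-2))*(2 - 56) - 45698)*58170 = (-4*(-54) - 45698)*58170 = (216 - 45698)*58170 = -45482*58170 = -2645687940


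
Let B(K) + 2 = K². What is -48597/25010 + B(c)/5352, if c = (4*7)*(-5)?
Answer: 57513709/33463380 ≈ 1.7187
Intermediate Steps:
c = -140 (c = 28*(-5) = -140)
B(K) = -2 + K²
-48597/25010 + B(c)/5352 = -48597/25010 + (-2 + (-140)²)/5352 = -48597*1/25010 + (-2 + 19600)*(1/5352) = -48597/25010 + 19598*(1/5352) = -48597/25010 + 9799/2676 = 57513709/33463380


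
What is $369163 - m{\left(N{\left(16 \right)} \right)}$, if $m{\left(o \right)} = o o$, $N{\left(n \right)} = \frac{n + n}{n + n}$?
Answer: $369162$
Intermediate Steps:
$N{\left(n \right)} = 1$ ($N{\left(n \right)} = \frac{2 n}{2 n} = 2 n \frac{1}{2 n} = 1$)
$m{\left(o \right)} = o^{2}$
$369163 - m{\left(N{\left(16 \right)} \right)} = 369163 - 1^{2} = 369163 - 1 = 369162$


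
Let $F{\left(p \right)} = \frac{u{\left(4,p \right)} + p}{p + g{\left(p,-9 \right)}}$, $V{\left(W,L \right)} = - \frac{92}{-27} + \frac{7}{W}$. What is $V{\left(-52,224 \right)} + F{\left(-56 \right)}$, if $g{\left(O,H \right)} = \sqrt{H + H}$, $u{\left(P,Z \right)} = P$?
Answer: $\frac{9290539}{2214108} + \frac{78 i \sqrt{2}}{1577} \approx 4.1961 + 0.069948 i$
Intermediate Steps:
$V{\left(W,L \right)} = \frac{92}{27} + \frac{7}{W}$ ($V{\left(W,L \right)} = \left(-92\right) \left(- \frac{1}{27}\right) + \frac{7}{W} = \frac{92}{27} + \frac{7}{W}$)
$g{\left(O,H \right)} = \sqrt{2} \sqrt{H}$ ($g{\left(O,H \right)} = \sqrt{2 H} = \sqrt{2} \sqrt{H}$)
$F{\left(p \right)} = \frac{4 + p}{p + 3 i \sqrt{2}}$ ($F{\left(p \right)} = \frac{4 + p}{p + \sqrt{2} \sqrt{-9}} = \frac{4 + p}{p + \sqrt{2} \cdot 3 i} = \frac{4 + p}{p + 3 i \sqrt{2}}$)
$V{\left(-52,224 \right)} + F{\left(-56 \right)} = \left(\frac{92}{27} + \frac{7}{-52}\right) + \frac{4 - 56}{-56 + 3 i \sqrt{2}} = \left(\frac{92}{27} + 7 \left(- \frac{1}{52}\right)\right) + \frac{1}{-56 + 3 i \sqrt{2}} \left(-52\right) = \left(\frac{92}{27} - \frac{7}{52}\right) - \frac{52}{-56 + 3 i \sqrt{2}} = \frac{4595}{1404} - \frac{52}{-56 + 3 i \sqrt{2}}$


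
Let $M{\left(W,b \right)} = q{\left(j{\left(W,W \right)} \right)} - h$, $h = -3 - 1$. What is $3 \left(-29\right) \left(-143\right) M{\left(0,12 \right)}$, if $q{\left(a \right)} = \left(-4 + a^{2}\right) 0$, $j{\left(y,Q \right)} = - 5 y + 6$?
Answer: $49764$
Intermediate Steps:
$j{\left(y,Q \right)} = 6 - 5 y$
$q{\left(a \right)} = 0$
$h = -4$ ($h = -3 - 1 = -4$)
$M{\left(W,b \right)} = 4$ ($M{\left(W,b \right)} = 0 - -4 = 0 + 4 = 4$)
$3 \left(-29\right) \left(-143\right) M{\left(0,12 \right)} = 3 \left(-29\right) \left(-143\right) 4 = \left(-87\right) \left(-143\right) 4 = 12441 \cdot 4 = 49764$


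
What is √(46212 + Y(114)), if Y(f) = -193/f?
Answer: 5*√24021966/114 ≈ 214.97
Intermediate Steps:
√(46212 + Y(114)) = √(46212 - 193/114) = √(5267975/114) = 5*√24021966/114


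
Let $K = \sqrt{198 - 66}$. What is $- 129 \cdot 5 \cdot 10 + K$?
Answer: $-6450 + 2 \sqrt{33} \approx -6438.5$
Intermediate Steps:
$K = 2 \sqrt{33}$ ($K = \sqrt{132} = 2 \sqrt{33} \approx 11.489$)
$- 129 \cdot 5 \cdot 10 + K = - 129 \cdot 5 \cdot 10 + 2 \sqrt{33} = \left(-129\right) 50 + 2 \sqrt{33} = -6450 + 2 \sqrt{33}$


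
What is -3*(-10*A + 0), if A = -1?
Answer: -30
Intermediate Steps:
-3*(-10*A + 0) = -3*(-10*(-1) + 0) = -3*(10 + 0) = -3*10 = -30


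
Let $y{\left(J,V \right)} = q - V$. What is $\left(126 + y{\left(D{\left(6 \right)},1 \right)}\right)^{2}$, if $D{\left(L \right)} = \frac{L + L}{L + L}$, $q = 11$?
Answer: $18496$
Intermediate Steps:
$D{\left(L \right)} = 1$ ($D{\left(L \right)} = \frac{2 L}{2 L} = 2 L \frac{1}{2 L} = 1$)
$y{\left(J,V \right)} = 11 - V$
$\left(126 + y{\left(D{\left(6 \right)},1 \right)}\right)^{2} = \left(126 + \left(11 - 1\right)\right)^{2} = \left(126 + 10\right)^{2} = 136^{2} = 18496$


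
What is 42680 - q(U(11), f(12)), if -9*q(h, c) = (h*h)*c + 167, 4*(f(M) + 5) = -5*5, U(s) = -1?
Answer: 1537103/36 ≈ 42697.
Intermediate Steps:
f(M) = -45/4 (f(M) = -5 + (-5*5)/4 = -5 + (¼)*(-25) = -5 - 25/4 = -45/4)
q(h, c) = -167/9 - c*h²/9 (q(h, c) = -((h*h)*c + 167)/9 = -(h²*c + 167)/9 = -(c*h² + 167)/9 = -(167 + c*h²)/9 = -167/9 - c*h²/9)
42680 - q(U(11), f(12)) = 42680 - (-167/9 - ⅑*(-45/4)*(-1)²) = 42680 - (-167/9 - ⅑*(-45/4)*1) = 42680 - (-167/9 + 5/4) = 42680 - 1*(-623/36) = 42680 + 623/36 = 1537103/36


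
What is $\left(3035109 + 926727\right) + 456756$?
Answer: $4418592$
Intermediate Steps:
$\left(3035109 + 926727\right) + 456756 = 3961836 + 456756 = 4418592$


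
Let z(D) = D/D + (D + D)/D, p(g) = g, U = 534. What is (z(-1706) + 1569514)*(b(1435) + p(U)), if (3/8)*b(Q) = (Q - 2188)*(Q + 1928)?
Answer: -10597959505290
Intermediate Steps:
z(D) = 3 (z(D) = 1 + (2*D)/D = 1 + 2 = 3)
b(Q) = 8*(-2188 + Q)*(1928 + Q)/3 (b(Q) = 8*((Q - 2188)*(Q + 1928))/3 = 8*((-2188 + Q)*(1928 + Q))/3 = 8*(-2188 + Q)*(1928 + Q)/3)
(z(-1706) + 1569514)*(b(1435) + p(U)) = (3 + 1569514)*((-33747712/3 - 2080/3*1435 + (8/3)*1435**2) + 534) = 1569517*((-33747712/3 - 2984800/3 + (8/3)*2059225) + 534) = 1569517*((-33747712/3 - 2984800/3 + 16473800/3) + 534) = 1569517*(-6752904 + 534) = 1569517*(-6752370) = -10597959505290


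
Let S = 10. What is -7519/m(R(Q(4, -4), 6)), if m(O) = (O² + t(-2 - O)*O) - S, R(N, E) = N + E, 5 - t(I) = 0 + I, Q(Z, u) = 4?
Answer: -7519/260 ≈ -28.919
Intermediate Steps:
t(I) = 5 - I (t(I) = 5 - (0 + I) = 5 - I)
R(N, E) = E + N
m(O) = -10 + O² + O*(7 + O) (m(O) = (O² + (5 - (-2 - O))*O) - 1*10 = (O² + (5 + (2 + O))*O) - 10 = (O² + (7 + O)*O) - 10 = (O² + O*(7 + O)) - 10 = -10 + O² + O*(7 + O))
-7519/m(R(Q(4, -4), 6)) = -7519/(-10 + (6 + 4)² + (6 + 4)*(7 + (6 + 4))) = -7519/(-10 + 10² + 10*(7 + 10)) = -7519/(-10 + 100 + 10*17) = -7519/(-10 + 100 + 170) = -7519/260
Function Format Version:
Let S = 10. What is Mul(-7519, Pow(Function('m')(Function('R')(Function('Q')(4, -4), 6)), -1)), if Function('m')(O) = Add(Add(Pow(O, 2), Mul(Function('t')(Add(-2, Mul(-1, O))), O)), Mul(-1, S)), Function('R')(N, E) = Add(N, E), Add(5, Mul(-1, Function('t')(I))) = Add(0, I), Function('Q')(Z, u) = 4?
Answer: Rational(-7519, 260) ≈ -28.919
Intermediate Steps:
Function('t')(I) = Add(5, Mul(-1, I)) (Function('t')(I) = Add(5, Mul(-1, Add(0, I))) = Add(5, Mul(-1, I)))
Function('R')(N, E) = Add(E, N)
Function('m')(O) = Add(-10, Pow(O, 2), Mul(O, Add(7, O))) (Function('m')(O) = Add(Add(Pow(O, 2), Mul(Add(5, Mul(-1, Add(-2, Mul(-1, O)))), O)), Mul(-1, 10)) = Add(Add(Pow(O, 2), Mul(Add(5, Add(2, O)), O)), -10) = Add(Add(Pow(O, 2), Mul(Add(7, O), O)), -10) = Add(Add(Pow(O, 2), Mul(O, Add(7, O))), -10) = Add(-10, Pow(O, 2), Mul(O, Add(7, O))))
Mul(-7519, Pow(Function('m')(Function('R')(Function('Q')(4, -4), 6)), -1)) = Mul(-7519, Pow(Add(-10, Pow(Add(6, 4), 2), Mul(Add(6, 4), Add(7, Add(6, 4)))), -1)) = Mul(-7519, Pow(Add(-10, Pow(10, 2), Mul(10, Add(7, 10))), -1)) = Mul(-7519, Pow(Add(-10, 100, Mul(10, 17)), -1)) = Mul(-7519, Pow(Add(-10, 100, 170), -1)) = Mul(-7519, Pow(260, -1)) = Mul(-7519, Rational(1, 260)) = Rational(-7519, 260)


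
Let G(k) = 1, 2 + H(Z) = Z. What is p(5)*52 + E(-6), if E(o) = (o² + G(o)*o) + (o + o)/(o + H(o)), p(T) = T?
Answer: 2036/7 ≈ 290.86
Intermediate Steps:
H(Z) = -2 + Z
E(o) = o + o² + 2*o/(-2 + 2*o) (E(o) = (o² + 1*o) + (o + o)/(o + (-2 + o)) = (o² + o) + (2*o)/(-2 + 2*o) = (o + o²) + 2*o/(-2 + 2*o) = o + o² + 2*o/(-2 + 2*o))
p(5)*52 + E(-6) = 5*52 + (-6)³/(-1 - 6) = 260 - 216/(-7) = 260 - 216*(-⅐) = 260 + 216/7 = 2036/7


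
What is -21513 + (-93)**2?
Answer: -12864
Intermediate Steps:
-21513 + (-93)**2 = -21513 + 8649 = -12864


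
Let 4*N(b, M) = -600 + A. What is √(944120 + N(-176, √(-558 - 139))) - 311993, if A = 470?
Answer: -311993 + 5*√151054/2 ≈ -3.1102e+5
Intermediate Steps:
N(b, M) = -65/2 (N(b, M) = (-600 + 470)/4 = (¼)*(-130) = -65/2)
√(944120 + N(-176, √(-558 - 139))) - 311993 = √(944120 - 65/2) - 311993 = √(1888175/2) - 311993 = 5*√151054/2 - 311993 = -311993 + 5*√151054/2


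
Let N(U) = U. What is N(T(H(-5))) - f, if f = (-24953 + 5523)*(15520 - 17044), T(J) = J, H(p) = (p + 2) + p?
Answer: -29611328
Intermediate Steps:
H(p) = 2 + 2*p (H(p) = (2 + p) + p = 2 + 2*p)
f = 29611320 (f = -19430*(-1524) = 29611320)
N(T(H(-5))) - f = (2 + 2*(-5)) - 1*29611320 = (2 - 10) - 29611320 = -8 - 29611320 = -29611328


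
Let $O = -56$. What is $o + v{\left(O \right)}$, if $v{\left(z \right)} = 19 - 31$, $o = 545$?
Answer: $533$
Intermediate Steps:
$v{\left(z \right)} = -12$ ($v{\left(z \right)} = 19 - 31 = -12$)
$o + v{\left(O \right)} = 545 - 12 = 533$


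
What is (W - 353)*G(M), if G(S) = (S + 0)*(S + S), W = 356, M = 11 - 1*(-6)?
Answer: 1734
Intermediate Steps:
M = 17 (M = 11 + 6 = 17)
G(S) = 2*S² (G(S) = S*(2*S) = 2*S²)
(W - 353)*G(M) = (356 - 353)*(2*17²) = 3*(2*289) = 3*578 = 1734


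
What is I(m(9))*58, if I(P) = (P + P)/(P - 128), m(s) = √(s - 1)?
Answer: -116/2047 - 3712*√2/2047 ≈ -2.6212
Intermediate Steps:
m(s) = √(-1 + s)
I(P) = 2*P/(-128 + P) (I(P) = (2*P)/(-128 + P) = 2*P/(-128 + P))
I(m(9))*58 = (2*√(-1 + 9)/(-128 + √(-1 + 9)))*58 = (2*√8/(-128 + √8))*58 = (2*(2*√2)/(-128 + 2*√2))*58 = (4*√2/(-128 + 2*√2))*58 = 232*√2/(-128 + 2*√2)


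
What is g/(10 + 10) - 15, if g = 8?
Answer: -73/5 ≈ -14.600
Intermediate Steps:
g/(10 + 10) - 15 = 8/(10 + 10) - 15 = 8/20 - 15 = (1/20)*8 - 15 = ⅖ - 15 = -73/5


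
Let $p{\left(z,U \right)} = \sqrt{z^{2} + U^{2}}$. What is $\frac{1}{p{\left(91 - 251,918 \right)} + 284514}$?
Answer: $\frac{142257}{40473673936} - \frac{\sqrt{217081}}{40473673936} \approx 3.5033 \cdot 10^{-6}$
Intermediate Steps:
$p{\left(z,U \right)} = \sqrt{U^{2} + z^{2}}$
$\frac{1}{p{\left(91 - 251,918 \right)} + 284514} = \frac{1}{\sqrt{918^{2} + \left(91 - 251\right)^{2}} + 284514} = \frac{1}{\sqrt{842724 + \left(-160\right)^{2}} + 284514} = \frac{1}{\sqrt{842724 + 25600} + 284514} = \frac{1}{\sqrt{868324} + 284514} = \frac{1}{2 \sqrt{217081} + 284514} = \frac{1}{284514 + 2 \sqrt{217081}}$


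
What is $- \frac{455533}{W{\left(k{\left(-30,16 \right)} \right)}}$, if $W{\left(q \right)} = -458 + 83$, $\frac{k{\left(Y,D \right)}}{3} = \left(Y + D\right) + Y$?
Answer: $\frac{455533}{375} \approx 1214.8$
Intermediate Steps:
$k{\left(Y,D \right)} = 3 D + 6 Y$ ($k{\left(Y,D \right)} = 3 \left(\left(Y + D\right) + Y\right) = 3 \left(\left(D + Y\right) + Y\right) = 3 \left(D + 2 Y\right) = 3 D + 6 Y$)
$W{\left(q \right)} = -375$
$- \frac{455533}{W{\left(k{\left(-30,16 \right)} \right)}} = - \frac{455533}{-375} = \left(-455533\right) \left(- \frac{1}{375}\right) = \frac{455533}{375}$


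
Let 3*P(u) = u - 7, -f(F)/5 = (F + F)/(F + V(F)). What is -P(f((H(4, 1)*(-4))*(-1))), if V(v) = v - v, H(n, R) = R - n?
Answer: 17/3 ≈ 5.6667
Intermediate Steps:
V(v) = 0
f(F) = -10 (f(F) = -5*(F + F)/(F + 0) = -5*2*F/F = -5*2 = -10)
P(u) = -7/3 + u/3 (P(u) = (u - 7)/3 = (-7 + u)/3 = -7/3 + u/3)
-P(f((H(4, 1)*(-4))*(-1))) = -(-7/3 + (⅓)*(-10)) = -(-7/3 - 10/3) = -1*(-17/3) = 17/3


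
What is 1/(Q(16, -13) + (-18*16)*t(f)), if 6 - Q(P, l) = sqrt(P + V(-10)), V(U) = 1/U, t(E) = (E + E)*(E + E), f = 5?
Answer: -95980/2763648067 + sqrt(1590)/8290944201 ≈ -3.4725e-5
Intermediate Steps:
t(E) = 4*E**2 (t(E) = (2*E)*(2*E) = 4*E**2)
Q(P, l) = 6 - sqrt(-1/10 + P) (Q(P, l) = 6 - sqrt(P + 1/(-10)) = 6 - sqrt(P - 1/10) = 6 - sqrt(-1/10 + P))
1/(Q(16, -13) + (-18*16)*t(f)) = 1/((6 - sqrt(-10 + 100*16)/10) + (-18*16)*(4*5**2)) = 1/((6 - sqrt(-10 + 1600)/10) - 1152*25) = 1/((6 - sqrt(1590)/10) - 288*100) = 1/((6 - sqrt(1590)/10) - 28800) = 1/(-28794 - sqrt(1590)/10)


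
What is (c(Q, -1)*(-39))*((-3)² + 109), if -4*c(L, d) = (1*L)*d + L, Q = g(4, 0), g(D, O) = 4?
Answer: 0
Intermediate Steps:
Q = 4
c(L, d) = -L/4 - L*d/4 (c(L, d) = -((1*L)*d + L)/4 = -(L*d + L)/4 = -(L + L*d)/4 = -L/4 - L*d/4)
(c(Q, -1)*(-39))*((-3)² + 109) = (-¼*4*(1 - 1)*(-39))*((-3)² + 109) = (-¼*4*0*(-39))*(9 + 109) = (0*(-39))*118 = 0*118 = 0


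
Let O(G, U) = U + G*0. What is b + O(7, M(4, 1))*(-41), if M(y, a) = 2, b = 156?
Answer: 74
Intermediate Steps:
O(G, U) = U (O(G, U) = U + 0 = U)
b + O(7, M(4, 1))*(-41) = 156 + 2*(-41) = 156 - 82 = 74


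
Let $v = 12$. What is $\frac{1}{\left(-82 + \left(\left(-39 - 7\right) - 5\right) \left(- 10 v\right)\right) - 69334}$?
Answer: $- \frac{1}{63296} \approx -1.5799 \cdot 10^{-5}$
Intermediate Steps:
$\frac{1}{\left(-82 + \left(\left(-39 - 7\right) - 5\right) \left(- 10 v\right)\right) - 69334} = \frac{1}{\left(-82 + \left(\left(-39 - 7\right) - 5\right) \left(\left(-10\right) 12\right)\right) - 69334} = \frac{1}{\left(-82 + \left(-46 - 5\right) \left(-120\right)\right) - 69334} = \frac{1}{\left(-82 - -6120\right) - 69334} = \frac{1}{\left(-82 + 6120\right) - 69334} = \frac{1}{6038 - 69334} = \frac{1}{-63296} = - \frac{1}{63296}$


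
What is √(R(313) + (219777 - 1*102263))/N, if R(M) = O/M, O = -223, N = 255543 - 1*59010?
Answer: √1279184363/20504943 ≈ 0.0017442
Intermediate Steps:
N = 196533 (N = 255543 - 59010 = 196533)
R(M) = -223/M
√(R(313) + (219777 - 1*102263))/N = √(-223/313 + (219777 - 1*102263))/196533 = √(-223*1/313 + (219777 - 102263))*(1/196533) = √(-223/313 + 117514)*(1/196533) = √(36781659/313)*(1/196533) = (3*√1279184363/313)*(1/196533) = √1279184363/20504943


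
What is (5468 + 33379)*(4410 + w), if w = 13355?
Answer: 690116955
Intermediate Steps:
(5468 + 33379)*(4410 + w) = (5468 + 33379)*(4410 + 13355) = 38847*17765 = 690116955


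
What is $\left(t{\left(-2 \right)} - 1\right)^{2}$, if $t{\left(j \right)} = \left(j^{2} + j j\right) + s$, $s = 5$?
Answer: $144$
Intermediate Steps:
$t{\left(j \right)} = 5 + 2 j^{2}$ ($t{\left(j \right)} = \left(j^{2} + j j\right) + 5 = \left(j^{2} + j^{2}\right) + 5 = 2 j^{2} + 5 = 5 + 2 j^{2}$)
$\left(t{\left(-2 \right)} - 1\right)^{2} = \left(\left(5 + 2 \left(-2\right)^{2}\right) - 1\right)^{2} = \left(\left(5 + 2 \cdot 4\right) - 1\right)^{2} = \left(\left(5 + 8\right) - 1\right)^{2} = \left(13 - 1\right)^{2} = 12^{2} = 144$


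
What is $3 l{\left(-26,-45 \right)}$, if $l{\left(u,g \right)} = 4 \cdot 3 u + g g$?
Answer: $5139$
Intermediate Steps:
$l{\left(u,g \right)} = g^{2} + 12 u$ ($l{\left(u,g \right)} = 12 u + g^{2} = g^{2} + 12 u$)
$3 l{\left(-26,-45 \right)} = 3 \left(\left(-45\right)^{2} + 12 \left(-26\right)\right) = 3 \left(2025 - 312\right) = 3 \cdot 1713 = 5139$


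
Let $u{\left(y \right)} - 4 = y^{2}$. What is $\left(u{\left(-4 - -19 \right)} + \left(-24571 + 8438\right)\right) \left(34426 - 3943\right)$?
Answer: $-484801632$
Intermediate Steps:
$u{\left(y \right)} = 4 + y^{2}$
$\left(u{\left(-4 - -19 \right)} + \left(-24571 + 8438\right)\right) \left(34426 - 3943\right) = \left(\left(4 + \left(-4 - -19\right)^{2}\right) + \left(-24571 + 8438\right)\right) \left(34426 - 3943\right) = \left(\left(4 + \left(-4 + 19\right)^{2}\right) - 16133\right) 30483 = \left(\left(4 + 15^{2}\right) - 16133\right) 30483 = \left(\left(4 + 225\right) - 16133\right) 30483 = \left(229 - 16133\right) 30483 = \left(-15904\right) 30483 = -484801632$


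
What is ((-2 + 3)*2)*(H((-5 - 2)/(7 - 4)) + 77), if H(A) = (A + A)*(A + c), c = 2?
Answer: 1414/9 ≈ 157.11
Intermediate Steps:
H(A) = 2*A*(2 + A) (H(A) = (A + A)*(A + 2) = (2*A)*(2 + A) = 2*A*(2 + A))
((-2 + 3)*2)*(H((-5 - 2)/(7 - 4)) + 77) = ((-2 + 3)*2)*(2*((-5 - 2)/(7 - 4))*(2 + (-5 - 2)/(7 - 4)) + 77) = (1*2)*(2*(-7/3)*(2 - 7/3) + 77) = 2*(2*(-7*⅓)*(2 - 7*⅓) + 77) = 2*(2*(-7/3)*(2 - 7/3) + 77) = 2*(2*(-7/3)*(-⅓) + 77) = 2*(14/9 + 77) = 2*(707/9) = 1414/9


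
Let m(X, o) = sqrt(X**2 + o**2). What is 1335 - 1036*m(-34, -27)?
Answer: 1335 - 1036*sqrt(1885) ≈ -43645.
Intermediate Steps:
1335 - 1036*m(-34, -27) = 1335 - 1036*sqrt((-34)**2 + (-27)**2) = 1335 - 1036*sqrt(1156 + 729) = 1335 - 1036*sqrt(1885)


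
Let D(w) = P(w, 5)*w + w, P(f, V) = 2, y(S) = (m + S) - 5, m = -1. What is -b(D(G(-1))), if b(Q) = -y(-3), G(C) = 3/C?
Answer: -9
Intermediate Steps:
y(S) = -6 + S (y(S) = (-1 + S) - 5 = -6 + S)
D(w) = 3*w (D(w) = 2*w + w = 3*w)
b(Q) = 9 (b(Q) = -(-6 - 3) = -1*(-9) = 9)
-b(D(G(-1))) = -1*9 = -9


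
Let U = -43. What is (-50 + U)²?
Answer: 8649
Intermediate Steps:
(-50 + U)² = (-50 - 43)² = (-93)² = 8649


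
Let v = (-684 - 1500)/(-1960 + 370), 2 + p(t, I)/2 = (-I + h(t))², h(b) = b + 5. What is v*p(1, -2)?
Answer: 45136/265 ≈ 170.32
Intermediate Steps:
h(b) = 5 + b
p(t, I) = -4 + 2*(5 + t - I)² (p(t, I) = -4 + 2*(-I + (5 + t))² = -4 + 2*(5 + t - I)²)
v = 364/265 (v = -2184/(-1590) = -2184*(-1/1590) = 364/265 ≈ 1.3736)
v*p(1, -2) = 364*(-4 + 2*(5 + 1 - 1*(-2))²)/265 = 364*(-4 + 2*(5 + 1 + 2)²)/265 = 364*(-4 + 2*8²)/265 = 364*(-4 + 2*64)/265 = 364*(-4 + 128)/265 = (364/265)*124 = 45136/265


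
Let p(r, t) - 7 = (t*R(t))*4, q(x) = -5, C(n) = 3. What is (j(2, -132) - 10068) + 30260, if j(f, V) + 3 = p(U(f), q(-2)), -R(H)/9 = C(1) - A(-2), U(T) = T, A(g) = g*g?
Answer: 20016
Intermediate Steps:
A(g) = g**2
R(H) = 9 (R(H) = -9*(3 - 1*(-2)**2) = -9*(3 - 1*4) = -9*(3 - 4) = -9*(-1) = 9)
p(r, t) = 7 + 36*t (p(r, t) = 7 + (t*9)*4 = 7 + (9*t)*4 = 7 + 36*t)
j(f, V) = -176 (j(f, V) = -3 + (7 + 36*(-5)) = -3 + (7 - 180) = -3 - 173 = -176)
(j(2, -132) - 10068) + 30260 = (-176 - 10068) + 30260 = -10244 + 30260 = 20016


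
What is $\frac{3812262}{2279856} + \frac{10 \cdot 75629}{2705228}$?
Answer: $\frac{501552924999}{256980428632} \approx 1.9517$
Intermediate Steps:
$\frac{3812262}{2279856} + \frac{10 \cdot 75629}{2705228} = 3812262 \cdot \frac{1}{2279856} + 756290 \cdot \frac{1}{2705228} = \frac{635377}{379976} + \frac{378145}{1352614} = \frac{501552924999}{256980428632}$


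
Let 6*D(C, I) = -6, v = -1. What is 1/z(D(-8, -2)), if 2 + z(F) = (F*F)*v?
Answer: -1/3 ≈ -0.33333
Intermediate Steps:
D(C, I) = -1 (D(C, I) = (1/6)*(-6) = -1)
z(F) = -2 - F**2 (z(F) = -2 + (F*F)*(-1) = -2 + F**2*(-1) = -2 - F**2)
1/z(D(-8, -2)) = 1/(-2 - 1*(-1)**2) = 1/(-2 - 1*1) = 1/(-2 - 1) = 1/(-3) = -1/3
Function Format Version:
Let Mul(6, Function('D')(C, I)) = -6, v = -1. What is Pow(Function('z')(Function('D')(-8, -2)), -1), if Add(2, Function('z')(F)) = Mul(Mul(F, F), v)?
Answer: Rational(-1, 3) ≈ -0.33333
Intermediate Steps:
Function('D')(C, I) = -1 (Function('D')(C, I) = Mul(Rational(1, 6), -6) = -1)
Function('z')(F) = Add(-2, Mul(-1, Pow(F, 2))) (Function('z')(F) = Add(-2, Mul(Mul(F, F), -1)) = Add(-2, Mul(Pow(F, 2), -1)) = Add(-2, Mul(-1, Pow(F, 2))))
Pow(Function('z')(Function('D')(-8, -2)), -1) = Pow(Add(-2, Mul(-1, Pow(-1, 2))), -1) = Pow(Add(-2, Mul(-1, 1)), -1) = Pow(Add(-2, -1), -1) = Pow(-3, -1) = Rational(-1, 3)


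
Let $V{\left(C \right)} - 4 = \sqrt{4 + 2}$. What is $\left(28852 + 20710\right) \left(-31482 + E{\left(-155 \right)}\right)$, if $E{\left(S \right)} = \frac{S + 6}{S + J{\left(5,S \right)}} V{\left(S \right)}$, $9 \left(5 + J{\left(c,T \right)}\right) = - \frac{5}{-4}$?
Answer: $- \frac{8978525735148}{5755} + \frac{265850568 \sqrt{6}}{5755} \approx -1.56 \cdot 10^{9}$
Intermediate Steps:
$J{\left(c,T \right)} = - \frac{175}{36}$ ($J{\left(c,T \right)} = -5 + \frac{\left(-5\right) \frac{1}{-4}}{9} = -5 + \frac{\left(-5\right) \left(- \frac{1}{4}\right)}{9} = -5 + \frac{1}{9} \cdot \frac{5}{4} = -5 + \frac{5}{36} = - \frac{175}{36}$)
$V{\left(C \right)} = 4 + \sqrt{6}$ ($V{\left(C \right)} = 4 + \sqrt{4 + 2} = 4 + \sqrt{6}$)
$E{\left(S \right)} = \frac{\left(4 + \sqrt{6}\right) \left(6 + S\right)}{- \frac{175}{36} + S}$ ($E{\left(S \right)} = \frac{S + 6}{S - \frac{175}{36}} \left(4 + \sqrt{6}\right) = \frac{6 + S}{- \frac{175}{36} + S} \left(4 + \sqrt{6}\right) = \frac{\left(4 + \sqrt{6}\right) \left(6 + S\right)}{- \frac{175}{36} + S}$)
$\left(28852 + 20710\right) \left(-31482 + E{\left(-155 \right)}\right) = \left(28852 + 20710\right) \left(-31482 + \frac{36 \left(4 + \sqrt{6}\right) \left(6 - 155\right)}{-175 + 36 \left(-155\right)}\right) = 49562 \left(-31482 + 36 \frac{1}{-175 - 5580} \left(4 + \sqrt{6}\right) \left(-149\right)\right) = 49562 \left(-31482 + 36 \frac{1}{-5755} \left(4 + \sqrt{6}\right) \left(-149\right)\right) = 49562 \left(-31482 + 36 \left(- \frac{1}{5755}\right) \left(4 + \sqrt{6}\right) \left(-149\right)\right) = 49562 \left(-31482 + \left(\frac{21456}{5755} + \frac{5364 \sqrt{6}}{5755}\right)\right) = 49562 \left(- \frac{181157454}{5755} + \frac{5364 \sqrt{6}}{5755}\right) = - \frac{8978525735148}{5755} + \frac{265850568 \sqrt{6}}{5755}$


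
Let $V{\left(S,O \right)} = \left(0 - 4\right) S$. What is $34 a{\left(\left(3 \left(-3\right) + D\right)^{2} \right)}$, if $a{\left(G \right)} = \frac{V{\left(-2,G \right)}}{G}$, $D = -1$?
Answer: $\frac{68}{25} \approx 2.72$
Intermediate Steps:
$V{\left(S,O \right)} = - 4 S$
$a{\left(G \right)} = \frac{8}{G}$ ($a{\left(G \right)} = \frac{\left(-4\right) \left(-2\right)}{G} = \frac{8}{G}$)
$34 a{\left(\left(3 \left(-3\right) + D\right)^{2} \right)} = 34 \frac{8}{\left(3 \left(-3\right) - 1\right)^{2}} = 34 \frac{8}{\left(-9 - 1\right)^{2}} = 34 \frac{8}{\left(-10\right)^{2}} = 34 \cdot \frac{8}{100} = 34 \cdot 8 \cdot \frac{1}{100} = 34 \cdot \frac{2}{25} = \frac{68}{25}$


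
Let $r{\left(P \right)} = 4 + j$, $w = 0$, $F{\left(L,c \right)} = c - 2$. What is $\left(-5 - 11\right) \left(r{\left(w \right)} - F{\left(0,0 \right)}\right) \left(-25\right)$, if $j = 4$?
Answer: $4000$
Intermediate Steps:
$F{\left(L,c \right)} = -2 + c$ ($F{\left(L,c \right)} = c - 2 = -2 + c$)
$r{\left(P \right)} = 8$ ($r{\left(P \right)} = 4 + 4 = 8$)
$\left(-5 - 11\right) \left(r{\left(w \right)} - F{\left(0,0 \right)}\right) \left(-25\right) = \left(-5 - 11\right) \left(8 - \left(-2 + 0\right)\right) \left(-25\right) = - 16 \left(8 - -2\right) \left(-25\right) = - 16 \left(8 + 2\right) \left(-25\right) = \left(-16\right) 10 \left(-25\right) = \left(-160\right) \left(-25\right) = 4000$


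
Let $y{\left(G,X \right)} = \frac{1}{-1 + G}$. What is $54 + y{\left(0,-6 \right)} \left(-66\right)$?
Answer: $120$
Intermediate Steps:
$54 + y{\left(0,-6 \right)} \left(-66\right) = 54 + \frac{1}{-1 + 0} \left(-66\right) = 54 + \frac{1}{-1} \left(-66\right) = 54 - -66 = 54 + 66 = 120$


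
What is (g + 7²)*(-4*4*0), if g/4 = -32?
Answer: 0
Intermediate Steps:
g = -128 (g = 4*(-32) = -128)
(g + 7²)*(-4*4*0) = (-128 + 7²)*(-4*4*0) = (-128 + 49)*(-16*0) = -79*0 = 0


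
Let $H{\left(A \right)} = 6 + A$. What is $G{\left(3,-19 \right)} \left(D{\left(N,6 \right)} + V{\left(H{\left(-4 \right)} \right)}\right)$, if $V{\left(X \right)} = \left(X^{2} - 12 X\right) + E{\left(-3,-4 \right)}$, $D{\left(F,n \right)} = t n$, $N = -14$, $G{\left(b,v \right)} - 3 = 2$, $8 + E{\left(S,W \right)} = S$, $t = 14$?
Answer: $265$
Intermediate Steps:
$E{\left(S,W \right)} = -8 + S$
$G{\left(b,v \right)} = 5$ ($G{\left(b,v \right)} = 3 + 2 = 5$)
$D{\left(F,n \right)} = 14 n$
$V{\left(X \right)} = -11 + X^{2} - 12 X$ ($V{\left(X \right)} = \left(X^{2} - 12 X\right) - 11 = -11 + X^{2} - 12 X$)
$G{\left(3,-19 \right)} \left(D{\left(N,6 \right)} + V{\left(H{\left(-4 \right)} \right)}\right) = 5 \left(14 \cdot 6 - \left(11 - \left(6 - 4\right)^{2} + 12 \left(6 - 4\right)\right)\right) = 5 \left(84 - \left(35 - 4\right)\right) = 5 \left(84 - 31\right) = 5 \cdot 53 = 265$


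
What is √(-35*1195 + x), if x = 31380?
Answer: I*√10445 ≈ 102.2*I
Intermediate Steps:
√(-35*1195 + x) = √(-35*1195 + 31380) = √(-41825 + 31380) = √(-10445) = I*√10445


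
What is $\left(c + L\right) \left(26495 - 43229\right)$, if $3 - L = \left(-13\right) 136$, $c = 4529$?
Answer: $-105424200$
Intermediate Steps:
$L = 1771$ ($L = 3 - \left(-13\right) 136 = 3 - -1768 = 3 + 1768 = 1771$)
$\left(c + L\right) \left(26495 - 43229\right) = \left(4529 + 1771\right) \left(26495 - 43229\right) = 6300 \left(-16734\right) = -105424200$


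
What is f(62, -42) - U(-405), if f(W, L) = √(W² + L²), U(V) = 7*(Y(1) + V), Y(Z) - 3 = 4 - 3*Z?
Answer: 2807 + 2*√1402 ≈ 2881.9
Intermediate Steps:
Y(Z) = 7 - 3*Z (Y(Z) = 3 + (4 - 3*Z) = 7 - 3*Z)
U(V) = 28 + 7*V (U(V) = 7*((7 - 3*1) + V) = 7*((7 - 3) + V) = 7*(4 + V) = 28 + 7*V)
f(W, L) = √(L² + W²)
f(62, -42) - U(-405) = √((-42)² + 62²) - (28 + 7*(-405)) = √(1764 + 3844) - (28 - 2835) = √5608 - 1*(-2807) = 2*√1402 + 2807 = 2807 + 2*√1402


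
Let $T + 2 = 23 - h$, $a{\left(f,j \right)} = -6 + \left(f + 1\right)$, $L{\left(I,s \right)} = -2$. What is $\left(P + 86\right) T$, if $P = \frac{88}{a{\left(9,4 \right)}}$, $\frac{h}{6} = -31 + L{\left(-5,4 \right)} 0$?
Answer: $22356$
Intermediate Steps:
$h = -186$ ($h = 6 \left(-31 - 0\right) = 6 \left(-31 + 0\right) = 6 \left(-31\right) = -186$)
$a{\left(f,j \right)} = -5 + f$ ($a{\left(f,j \right)} = -6 + \left(1 + f\right) = -5 + f$)
$T = 207$ ($T = -2 + \left(23 - -186\right) = -2 + \left(23 + 186\right) = -2 + 209 = 207$)
$P = 22$ ($P = \frac{88}{-5 + 9} = \frac{88}{4} = 88 \cdot \frac{1}{4} = 22$)
$\left(P + 86\right) T = \left(22 + 86\right) 207 = 108 \cdot 207 = 22356$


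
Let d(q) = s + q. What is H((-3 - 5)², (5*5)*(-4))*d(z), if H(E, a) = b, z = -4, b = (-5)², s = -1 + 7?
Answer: 50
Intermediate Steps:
s = 6
b = 25
H(E, a) = 25
d(q) = 6 + q
H((-3 - 5)², (5*5)*(-4))*d(z) = 25*(6 - 4) = 25*2 = 50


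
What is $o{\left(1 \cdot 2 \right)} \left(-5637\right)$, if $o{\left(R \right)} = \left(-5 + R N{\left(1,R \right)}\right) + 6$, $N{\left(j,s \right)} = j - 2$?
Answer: $5637$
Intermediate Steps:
$N{\left(j,s \right)} = -2 + j$
$o{\left(R \right)} = 1 - R$ ($o{\left(R \right)} = \left(-5 + R \left(-2 + 1\right)\right) + 6 = \left(-5 + R \left(-1\right)\right) + 6 = \left(-5 - R\right) + 6 = 1 - R$)
$o{\left(1 \cdot 2 \right)} \left(-5637\right) = \left(1 - 1 \cdot 2\right) \left(-5637\right) = \left(1 - 2\right) \left(-5637\right) = \left(-1\right) \left(-5637\right) = 5637$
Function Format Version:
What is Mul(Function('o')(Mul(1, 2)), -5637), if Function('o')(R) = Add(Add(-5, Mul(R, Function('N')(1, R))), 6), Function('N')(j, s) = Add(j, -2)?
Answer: 5637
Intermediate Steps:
Function('N')(j, s) = Add(-2, j)
Function('o')(R) = Add(1, Mul(-1, R)) (Function('o')(R) = Add(Add(-5, Mul(R, Add(-2, 1))), 6) = Add(Add(-5, Mul(R, -1)), 6) = Add(Add(-5, Mul(-1, R)), 6) = Add(1, Mul(-1, R)))
Mul(Function('o')(Mul(1, 2)), -5637) = Mul(Add(1, Mul(-1, Mul(1, 2))), -5637) = Mul(Add(1, Mul(-1, 2)), -5637) = Mul(Add(1, -2), -5637) = Mul(-1, -5637) = 5637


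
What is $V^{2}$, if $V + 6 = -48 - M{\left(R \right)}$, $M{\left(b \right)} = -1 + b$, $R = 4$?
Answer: $3249$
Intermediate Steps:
$V = -57$ ($V = -6 - 51 = -57$)
$V^{2} = \left(-57\right)^{2} = 3249$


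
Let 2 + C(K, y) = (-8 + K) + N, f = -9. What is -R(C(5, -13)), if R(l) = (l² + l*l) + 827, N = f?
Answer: -1219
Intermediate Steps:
N = -9
C(K, y) = -19 + K (C(K, y) = -2 + ((-8 + K) - 9) = -2 + (-17 + K) = -19 + K)
R(l) = 827 + 2*l² (R(l) = (l² + l²) + 827 = 2*l² + 827 = 827 + 2*l²)
-R(C(5, -13)) = -(827 + 2*(-19 + 5)²) = -(827 + 2*(-14)²) = -(827 + 2*196) = -(827 + 392) = -1*1219 = -1219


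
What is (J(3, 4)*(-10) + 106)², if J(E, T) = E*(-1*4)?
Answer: 51076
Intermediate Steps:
J(E, T) = -4*E (J(E, T) = E*(-4) = -4*E)
(J(3, 4)*(-10) + 106)² = (-4*3*(-10) + 106)² = (-12*(-10) + 106)² = (120 + 106)² = 226² = 51076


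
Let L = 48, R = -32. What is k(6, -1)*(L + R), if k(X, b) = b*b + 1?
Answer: 32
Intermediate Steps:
k(X, b) = 1 + b**2 (k(X, b) = b**2 + 1 = 1 + b**2)
k(6, -1)*(L + R) = (1 + (-1)**2)*(48 - 32) = (1 + 1)*16 = 2*16 = 32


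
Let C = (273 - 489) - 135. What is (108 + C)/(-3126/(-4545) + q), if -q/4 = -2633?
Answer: -368145/15957022 ≈ -0.023071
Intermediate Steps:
q = 10532 (q = -4*(-2633) = 10532)
C = -351 (C = -216 - 135 = -351)
(108 + C)/(-3126/(-4545) + q) = (108 - 351)/(-3126/(-4545) + 10532) = -243/(-3126*(-1/4545) + 10532) = -243/(1042/1515 + 10532) = -243/15957022/1515 = -243*1515/15957022 = -368145/15957022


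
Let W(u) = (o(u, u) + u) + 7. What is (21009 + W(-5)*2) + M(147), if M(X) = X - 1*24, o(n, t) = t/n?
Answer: 21138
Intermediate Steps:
M(X) = -24 + X (M(X) = X - 24 = -24 + X)
W(u) = 8 + u (W(u) = (u/u + u) + 7 = (1 + u) + 7 = 8 + u)
(21009 + W(-5)*2) + M(147) = (21009 + (8 - 5)*2) + (-24 + 147) = (21009 + 3*2) + 123 = (21009 + 6) + 123 = 21015 + 123 = 21138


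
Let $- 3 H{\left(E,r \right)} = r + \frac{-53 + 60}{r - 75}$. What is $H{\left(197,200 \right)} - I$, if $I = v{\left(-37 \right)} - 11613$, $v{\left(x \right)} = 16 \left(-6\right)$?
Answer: $\frac{4365868}{375} \approx 11642.0$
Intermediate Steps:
$v{\left(x \right)} = -96$
$H{\left(E,r \right)} = - \frac{7}{3 \left(-75 + r\right)} - \frac{r}{3}$ ($H{\left(E,r \right)} = - \frac{r + \frac{-53 + 60}{r - 75}}{3} = - \frac{r + \frac{7}{-75 + r}}{3} = - \frac{7}{3 \left(-75 + r\right)} - \frac{r}{3}$)
$I = -11709$ ($I = -96 - 11613 = -11709$)
$H{\left(197,200 \right)} - I = \frac{-7 - 200^{2} + 75 \cdot 200}{3 \left(-75 + 200\right)} - -11709 = \frac{-7 - 40000 + 15000}{3 \cdot 125} + 11709 = \frac{1}{3} \cdot \frac{1}{125} \left(-7 - 40000 + 15000\right) + 11709 = \frac{1}{3} \cdot \frac{1}{125} \left(-25007\right) + 11709 = - \frac{25007}{375} + 11709 = \frac{4365868}{375}$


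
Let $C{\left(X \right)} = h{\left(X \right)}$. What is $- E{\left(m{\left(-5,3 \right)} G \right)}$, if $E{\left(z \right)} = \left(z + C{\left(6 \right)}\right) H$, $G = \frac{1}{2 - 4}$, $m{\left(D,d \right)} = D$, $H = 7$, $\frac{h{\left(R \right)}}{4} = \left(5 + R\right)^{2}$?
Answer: $- \frac{6811}{2} \approx -3405.5$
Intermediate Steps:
$h{\left(R \right)} = 4 \left(5 + R\right)^{2}$
$C{\left(X \right)} = 4 \left(5 + X\right)^{2}$
$G = - \frac{1}{2}$ ($G = \frac{1}{-2} = - \frac{1}{2} \approx -0.5$)
$E{\left(z \right)} = 3388 + 7 z$ ($E{\left(z \right)} = \left(z + 4 \left(5 + 6\right)^{2}\right) 7 = \left(z + 4 \cdot 11^{2}\right) 7 = \left(z + 4 \cdot 121\right) 7 = \left(z + 484\right) 7 = \left(484 + z\right) 7 = 3388 + 7 z$)
$- E{\left(m{\left(-5,3 \right)} G \right)} = - (3388 + 7 \left(\left(-5\right) \left(- \frac{1}{2}\right)\right)) = - (3388 + 7 \cdot \frac{5}{2}) = - (3388 + \frac{35}{2}) = \left(-1\right) \frac{6811}{2} = - \frac{6811}{2}$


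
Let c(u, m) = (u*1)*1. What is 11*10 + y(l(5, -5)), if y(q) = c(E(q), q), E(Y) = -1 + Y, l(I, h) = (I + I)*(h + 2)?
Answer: 79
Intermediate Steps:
l(I, h) = 2*I*(2 + h) (l(I, h) = (2*I)*(2 + h) = 2*I*(2 + h))
c(u, m) = u (c(u, m) = u*1 = u)
y(q) = -1 + q
11*10 + y(l(5, -5)) = 11*10 + (-1 + 2*5*(2 - 5)) = 110 + (-1 + 2*5*(-3)) = 110 + (-1 - 30) = 110 - 31 = 79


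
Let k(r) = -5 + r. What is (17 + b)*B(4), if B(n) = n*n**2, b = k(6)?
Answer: 1152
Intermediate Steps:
b = 1 (b = -5 + 6 = 1)
B(n) = n**3
(17 + b)*B(4) = (17 + 1)*4**3 = 18*64 = 1152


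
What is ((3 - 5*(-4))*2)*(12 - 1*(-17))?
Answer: 1334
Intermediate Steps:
((3 - 5*(-4))*2)*(12 - 1*(-17)) = ((3 + 20)*2)*(12 + 17) = (23*2)*29 = 46*29 = 1334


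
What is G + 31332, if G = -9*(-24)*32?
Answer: 38244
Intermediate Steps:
G = 6912 (G = 216*32 = 6912)
G + 31332 = 6912 + 31332 = 38244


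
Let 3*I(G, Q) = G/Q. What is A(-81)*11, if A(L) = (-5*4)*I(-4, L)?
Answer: -880/243 ≈ -3.6214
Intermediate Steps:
I(G, Q) = G/(3*Q) (I(G, Q) = (G/Q)/3 = G/(3*Q))
A(L) = 80/(3*L) (A(L) = (-5*4)*((1/3)*(-4)/L) = -(-80)/(3*L) = 80/(3*L))
A(-81)*11 = ((80/3)/(-81))*11 = ((80/3)*(-1/81))*11 = -80/243*11 = -880/243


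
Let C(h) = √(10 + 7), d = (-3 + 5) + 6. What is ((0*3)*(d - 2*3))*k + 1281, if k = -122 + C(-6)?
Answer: 1281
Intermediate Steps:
d = 8 (d = 2 + 6 = 8)
C(h) = √17
k = -122 + √17 ≈ -117.88
((0*3)*(d - 2*3))*k + 1281 = ((0*3)*(8 - 2*3))*(-122 + √17) + 1281 = (0*(8 - 6))*(-122 + √17) + 1281 = (0*2)*(-122 + √17) + 1281 = 0*(-122 + √17) + 1281 = 0 + 1281 = 1281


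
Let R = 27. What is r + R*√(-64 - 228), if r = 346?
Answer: 346 + 54*I*√73 ≈ 346.0 + 461.38*I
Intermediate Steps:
r + R*√(-64 - 228) = 346 + 27*√(-64 - 228) = 346 + 27*√(-292) = 346 + 27*(2*I*√73) = 346 + 54*I*√73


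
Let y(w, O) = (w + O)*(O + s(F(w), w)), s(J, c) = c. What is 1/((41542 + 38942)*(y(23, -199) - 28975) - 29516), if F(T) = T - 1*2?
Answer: 1/161018968 ≈ 6.2104e-9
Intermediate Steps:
F(T) = -2 + T (F(T) = T - 2 = -2 + T)
y(w, O) = (O + w)**2 (y(w, O) = (w + O)*(O + w) = (O + w)*(O + w) = (O + w)**2)
1/((41542 + 38942)*(y(23, -199) - 28975) - 29516) = 1/((41542 + 38942)*(((-199)**2 + 23**2 + 2*(-199)*23) - 28975) - 29516) = 1/(80484*((39601 + 529 - 9154) - 28975) - 29516) = 1/(80484*(30976 - 28975) - 29516) = 1/(80484*2001 - 29516) = 1/(161048484 - 29516) = 1/161018968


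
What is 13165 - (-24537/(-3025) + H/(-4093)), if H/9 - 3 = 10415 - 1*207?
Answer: 163177708159/12381325 ≈ 13179.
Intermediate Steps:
H = 91899 (H = 27 + 9*(10415 - 1*207) = 27 + 9*(10415 - 207) = 27 + 9*10208 = 27 + 91872 = 91899)
13165 - (-24537/(-3025) + H/(-4093)) = 13165 - (-24537/(-3025) + 91899/(-4093)) = 13165 - (-24537*(-1/3025) + 91899*(-1/4093)) = 13165 - (24537/3025 - 91899/4093) = 13165 - 1*(-177564534/12381325) = 13165 + 177564534/12381325 = 163177708159/12381325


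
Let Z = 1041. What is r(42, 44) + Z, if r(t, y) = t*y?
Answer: 2889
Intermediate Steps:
r(42, 44) + Z = 42*44 + 1041 = 1848 + 1041 = 2889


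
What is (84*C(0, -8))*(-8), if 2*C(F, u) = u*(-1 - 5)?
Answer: -16128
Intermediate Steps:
C(F, u) = -3*u (C(F, u) = (u*(-1 - 5))/2 = (u*(-6))/2 = (-6*u)/2 = -3*u)
(84*C(0, -8))*(-8) = (84*(-3*(-8)))*(-8) = (84*24)*(-8) = 2016*(-8) = -16128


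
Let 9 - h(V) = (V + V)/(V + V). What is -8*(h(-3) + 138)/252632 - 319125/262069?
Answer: -10115910449/8275876951 ≈ -1.2223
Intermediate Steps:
h(V) = 8 (h(V) = 9 - (V + V)/(V + V) = 9 - 2*V/(2*V) = 9 - 2*V*1/(2*V) = 9 - 1*1 = 9 - 1 = 8)
-8*(h(-3) + 138)/252632 - 319125/262069 = -8*(8 + 138)/252632 - 319125/262069 = -8*146*(1/252632) - 319125*1/262069 = -1168*1/252632 - 319125/262069 = -146/31579 - 319125/262069 = -10115910449/8275876951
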